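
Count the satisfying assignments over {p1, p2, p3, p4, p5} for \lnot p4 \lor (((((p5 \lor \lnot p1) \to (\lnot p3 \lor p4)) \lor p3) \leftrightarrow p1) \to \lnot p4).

Initial set: {T (\lnot p4 \lor (((((p5 \lor \lnot p1) \to (\lnot p3 \lor p4)) \lor p3) \leftrightarrow p1) \to \lnot p4))}.
T (\lnot p4 \lor (((((p5 \lor \lnot p1) \to (\lnot p3 \lor p4)) \lor p3) \leftrightarrow p1) \to \lnot p4)): β-rule — branch into T \lnot p4  //  T (((((p5 \lor \lnot p1) \to (\lnot p3 \lor p4)) \lor p3) \leftrightarrow p1) \to \lnot p4).
  branch 1 (add T \lnot p4):
    ○ open, literals {p4=false}.
  branch 2 (add T (((((p5 \lor \lnot p1) \to (\lnot p3 \lor p4)) \lor p3) \leftrightarrow p1) \to \lnot p4)):
    T (((((p5 \lor \lnot p1) \to (\lnot p3 \lor p4)) \lor p3) \leftrightarrow p1) \to \lnot p4): β-rule — branch into F ((((p5 \lor \lnot p1) \to (\lnot p3 \lor p4)) \lor p3) \leftrightarrow p1)  //  T \lnot p4.
      branch 2.1 (add F ((((p5 \lor \lnot p1) \to (\lnot p3 \lor p4)) \lor p3) \leftrightarrow p1)):
        F ((((p5 \lor \lnot p1) \to (\lnot p3 \lor p4)) \lor p3) \leftrightarrow p1): β-rule — branch into T (((p5 \lor \lnot p1) \to (\lnot p3 \lor p4)) \lor p3), F p1  //  F (((p5 \lor \lnot p1) \to (\lnot p3 \lor p4)) \lor p3), T p1.
          branch 2.1.1 (add T (((p5 \lor \lnot p1) \to (\lnot p3 \lor p4)) \lor p3), F p1):
            T (((p5 \lor \lnot p1) \to (\lnot p3 \lor p4)) \lor p3): β-rule — branch into T ((p5 \lor \lnot p1) \to (\lnot p3 \lor p4))  //  T p3.
              branch 2.1.1.1 (add T ((p5 \lor \lnot p1) \to (\lnot p3 \lor p4))):
                T ((p5 \lor \lnot p1) \to (\lnot p3 \lor p4)): β-rule — branch into F (p5 \lor \lnot p1)  //  T (\lnot p3 \lor p4).
                  branch 2.1.1.1.1 (add F (p5 \lor \lnot p1)):
                    F (p5 \lor \lnot p1): α-rule — add F p5, F \lnot p1.
                    × closes — contains both p1 and \lnot p1.
                  branch 2.1.1.1.2 (add T (\lnot p3 \lor p4)):
                    T (\lnot p3 \lor p4): β-rule — branch into T \lnot p3  //  T p4.
                      branch 2.1.1.1.2.1 (add T \lnot p3):
                        ○ open, literals {p1=false, p3=false}.
                      branch 2.1.1.1.2.2 (add T p4):
                        ○ open, literals {p1=false, p4=true}.
              branch 2.1.1.2 (add T p3):
                ○ open, literals {p1=false, p3=true}.
          branch 2.1.2 (add F (((p5 \lor \lnot p1) \to (\lnot p3 \lor p4)) \lor p3), T p1):
            F (((p5 \lor \lnot p1) \to (\lnot p3 \lor p4)) \lor p3): α-rule — add F ((p5 \lor \lnot p1) \to (\lnot p3 \lor p4)), F p3.
            F ((p5 \lor \lnot p1) \to (\lnot p3 \lor p4)): α-rule — add T (p5 \lor \lnot p1), F (\lnot p3 \lor p4).
            F (\lnot p3 \lor p4): α-rule — add F \lnot p3, F p4.
            × closes — contains both p3 and \lnot p3.
      branch 2.2 (add T \lnot p4):
        ○ open, literals {p4=false}.
2 branches closed, 5 open.
Each open branch fixes some atoms; the unmentioned ones are free. Counting distinct full assignments: branch {p4=false} (p1, p2, p3, p5) contributes 16 new; branch {p1=false, p3=false} (p2, p4, p5) contributes 4 new; branch {p1=false, p4=true} (p2, p3, p5) contributes 4 new; branch {p1=false, p3=true} (p2, p4, p5) contributes 0 new; branch {p4=false} (p1, p2, p3, p5) contributes 0 new. Total: 24.

24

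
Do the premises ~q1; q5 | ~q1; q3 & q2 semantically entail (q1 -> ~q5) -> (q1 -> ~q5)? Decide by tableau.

Initial set: {~q1; (q5 | ~q1); (q3 & q2); ~((q1 -> ~q5) -> (q1 -> ~q5))}.
(q3 & q2): α-rule — add q3, q2.
~((q1 -> ~q5) -> (q1 -> ~q5)): α-rule — add (q1 -> ~q5), ~(q1 -> ~q5).
~(q1 -> ~q5): α-rule — add q1, ~~q5.
× closes — contains both q1 and ~q1.
All 1 branch closes.
Every branch closed, so the premises entail the conclusion.

Yes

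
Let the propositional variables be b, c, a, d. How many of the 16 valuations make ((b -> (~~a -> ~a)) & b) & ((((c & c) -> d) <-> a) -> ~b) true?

Initial set: {(((b -> (~~a -> ~a)) & b) & ((((c & c) -> d) <-> a) -> ~b))}.
(((b -> (~~a -> ~a)) & b) & ((((c & c) -> d) <-> a) -> ~b)): α-rule — add ((b -> (~~a -> ~a)) & b), ((((c & c) -> d) <-> a) -> ~b).
((b -> (~~a -> ~a)) & b): α-rule — add (b -> (~~a -> ~a)), b.
((((c & c) -> d) <-> a) -> ~b): β-rule — branch into ~(((c & c) -> d) <-> a)  //  ~b.
  branch 1 (add ~(((c & c) -> d) <-> a)):
    (b -> (~~a -> ~a)): β-rule — branch into ~b  //  (~~a -> ~a).
      branch 1.1 (add ~b):
        × closes — contains both b and ~b.
      branch 1.2 (add (~~a -> ~a)):
        ~(((c & c) -> d) <-> a): β-rule — branch into ((c & c) -> d), ~a  //  ~((c & c) -> d), a.
          branch 1.2.1 (add ((c & c) -> d), ~a):
            (~~a -> ~a): β-rule — branch into ~~~a  //  ~a.
              branch 1.2.1.1 (add ~~~a):
                ~~~a: drop double negation, giving ~a.
                ((c & c) -> d): β-rule — branch into ~(c & c)  //  d.
                  branch 1.2.1.1.1 (add ~(c & c)):
                    ~(c & c): β-rule — branch into ~c  //  ~c.
                      branch 1.2.1.1.1.1 (add ~c):
                        ○ open, literals {a=F, b=T, c=F}.
                      branch 1.2.1.1.1.2 (add ~c):
                        ○ open, literals {a=F, b=T, c=F}.
                  branch 1.2.1.1.2 (add d):
                    ○ open, literals {a=F, b=T, d=T}.
              branch 1.2.1.2 (add ~a):
                ((c & c) -> d): β-rule — branch into ~(c & c)  //  d.
                  branch 1.2.1.2.1 (add ~(c & c)):
                    ~(c & c): β-rule — branch into ~c  //  ~c.
                      branch 1.2.1.2.1.1 (add ~c):
                        ○ open, literals {a=F, b=T, c=F}.
                      branch 1.2.1.2.1.2 (add ~c):
                        ○ open, literals {a=F, b=T, c=F}.
                  branch 1.2.1.2.2 (add d):
                    ○ open, literals {a=F, b=T, d=T}.
          branch 1.2.2 (add ~((c & c) -> d), a):
            ~((c & c) -> d): α-rule — add (c & c), ~d.
            (c & c): α-rule — add c, c.
            (~~a -> ~a): β-rule — branch into ~~~a  //  ~a.
              branch 1.2.2.1 (add ~~~a):
                ~~~a: drop double negation, giving ~a.
                × closes — contains both a and ~a.
              branch 1.2.2.2 (add ~a):
                × closes — contains both a and ~a.
  branch 2 (add ~b):
    × closes — contains both b and ~b.
4 branches closed, 6 open.
Each open branch fixes some atoms; the unmentioned ones are free. Counting distinct full assignments: branch {a=F, b=T, c=F} (d) contributes 2 new; branch {a=F, b=T, c=F} (d) contributes 0 new; branch {a=F, b=T, d=T} (c) contributes 1 new; branch {a=F, b=T, c=F} (d) contributes 0 new; branch {a=F, b=T, c=F} (d) contributes 0 new; branch {a=F, b=T, d=T} (c) contributes 0 new. Total: 3.

3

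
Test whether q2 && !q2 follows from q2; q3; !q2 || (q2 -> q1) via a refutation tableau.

Initial set: {q2; q3; (!q2 || (q2 -> q1)); !(q2 && !q2)}.
(!q2 || (q2 -> q1)): β-rule — branch into !q2  //  (q2 -> q1).
  branch 1 (add !q2):
    × closes — contains both q2 and !q2.
  branch 2 (add (q2 -> q1)):
    !(q2 && !q2): β-rule — branch into !q2  //  !!q2.
      branch 2.1 (add !q2):
        × closes — contains both q2 and !q2.
      branch 2.2 (add !!q2):
        (q2 -> q1): β-rule — branch into !q2  //  q1.
          branch 2.2.1 (add !q2):
            × closes — contains both q2 and !q2.
          branch 2.2.2 (add q1):
            ○ open, literals {q1=true, q2=true, q3=true}.
3 branches closed, 1 open.
An open branch gives a countermodel: q1=true, q2=true, q3=true (unmentioned atoms arbitrary); the premises hold there but the conclusion fails.

No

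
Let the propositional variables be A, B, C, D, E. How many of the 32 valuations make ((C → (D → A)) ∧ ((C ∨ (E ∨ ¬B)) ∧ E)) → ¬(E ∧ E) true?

Initial set: {(((C → (D → A)) ∧ ((C ∨ (E ∨ ¬B)) ∧ E)) → ¬(E ∧ E))}.
(((C → (D → A)) ∧ ((C ∨ (E ∨ ¬B)) ∧ E)) → ¬(E ∧ E)): β-rule — branch into ¬((C → (D → A)) ∧ ((C ∨ (E ∨ ¬B)) ∧ E))  //  ¬(E ∧ E).
  branch 1 (add ¬((C → (D → A)) ∧ ((C ∨ (E ∨ ¬B)) ∧ E))):
    ¬((C → (D → A)) ∧ ((C ∨ (E ∨ ¬B)) ∧ E)): β-rule — branch into ¬(C → (D → A))  //  ¬((C ∨ (E ∨ ¬B)) ∧ E).
      branch 1.1 (add ¬(C → (D → A))):
        ¬(C → (D → A)): α-rule — add C, ¬(D → A).
        ¬(D → A): α-rule — add D, ¬A.
        ○ open, literals {A=false, C=true, D=true}.
      branch 1.2 (add ¬((C ∨ (E ∨ ¬B)) ∧ E)):
        ¬((C ∨ (E ∨ ¬B)) ∧ E): β-rule — branch into ¬(C ∨ (E ∨ ¬B))  //  ¬E.
          branch 1.2.1 (add ¬(C ∨ (E ∨ ¬B))):
            ¬(C ∨ (E ∨ ¬B)): α-rule — add ¬C, ¬(E ∨ ¬B).
            ¬(E ∨ ¬B): α-rule — add ¬E, ¬¬B.
            ○ open, literals {B=true, C=false, E=false}.
          branch 1.2.2 (add ¬E):
            ○ open, literals {E=false}.
  branch 2 (add ¬(E ∧ E)):
    ¬(E ∧ E): β-rule — branch into ¬E  //  ¬E.
      branch 2.1 (add ¬E):
        ○ open, literals {E=false}.
      branch 2.2 (add ¬E):
        ○ open, literals {E=false}.
0 branches closed, 5 open.
Each open branch fixes some atoms; the unmentioned ones are free. Counting distinct full assignments: branch {A=false, C=true, D=true} (B, E) contributes 4 new; branch {B=true, C=false, E=false} (A, D) contributes 4 new; branch {E=false} (A, B, C, D) contributes 10 new; branch {E=false} (A, B, C, D) contributes 0 new; branch {E=false} (A, B, C, D) contributes 0 new. Total: 18.

18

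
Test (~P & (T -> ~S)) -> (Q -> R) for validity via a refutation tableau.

Not valid

Assume the negation and expand:
Initial set: {F ((~P & (T -> ~S)) -> (Q -> R))}.
F ((~P & (T -> ~S)) -> (Q -> R)): α-rule — add T (~P & (T -> ~S)), F (Q -> R).
T (~P & (T -> ~S)): α-rule — add T ~P, T (T -> ~S).
F (Q -> R): α-rule — add T Q, F R.
T (T -> ~S): β-rule — branch into F T  //  T ~S.
  branch 1 (add F T):
    ○ open, literals {P=false, Q=true, R=false, T=false}.
  branch 2 (add T ~S):
    ○ open, literals {P=false, Q=true, R=false, S=false}.
0 branches closed, 2 open.
An open branch gives a countermodel: P=false, Q=true, R=false, T=false (unmentioned atoms arbitrary); under it the original formula is false.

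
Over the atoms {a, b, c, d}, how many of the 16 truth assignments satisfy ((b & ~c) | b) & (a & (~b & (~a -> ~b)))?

0

Initial set: {T (((b & ~c) | b) & (a & (~b & (~a -> ~b))))}.
T (((b & ~c) | b) & (a & (~b & (~a -> ~b)))): α-rule — add T ((b & ~c) | b), T (a & (~b & (~a -> ~b))).
T (a & (~b & (~a -> ~b))): α-rule — add T a, T (~b & (~a -> ~b)).
T (~b & (~a -> ~b)): α-rule — add T ~b, T (~a -> ~b).
T ((b & ~c) | b): β-rule — branch into T (b & ~c)  //  T b.
  branch 1 (add T (b & ~c)):
    T (b & ~c): α-rule — add T b, T ~c.
    × closes — contains both b and ~b.
  branch 2 (add T b):
    × closes — contains both b and ~b.
All 2 branches close.
No open branches: the formula has 0 satisfying assignments.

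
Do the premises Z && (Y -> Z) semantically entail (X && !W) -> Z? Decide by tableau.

Initial set: {T (Z && (Y -> Z)); F ((X && !W) -> Z)}.
T (Z && (Y -> Z)): α-rule — add T Z, T (Y -> Z).
F ((X && !W) -> Z): α-rule — add T (X && !W), F Z.
× closes — contains both Z and !Z.
All 1 branch closes.
Every branch closed, so the premises entail the conclusion.

Yes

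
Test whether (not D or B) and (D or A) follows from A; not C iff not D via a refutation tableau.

No

Initial set: {T A; T (not C iff not D); F ((not D or B) and (D or A))}.
T (not C iff not D): β-rule — branch into T not C, T not D  //  F not C, F not D.
  branch 1 (add T not C, T not D):
    F ((not D or B) and (D or A)): β-rule — branch into F (not D or B)  //  F (D or A).
      branch 1.1 (add F (not D or B)):
        F (not D or B): α-rule — add F not D, F B.
        × closes — contains both D and not D.
      branch 1.2 (add F (D or A)):
        F (D or A): α-rule — add F D, F A.
        × closes — contains both A and not A.
  branch 2 (add F not C, F not D):
    F ((not D or B) and (D or A)): β-rule — branch into F (not D or B)  //  F (D or A).
      branch 2.1 (add F (not D or B)):
        F (not D or B): α-rule — add F not D, F B.
        ○ open, literals {A=1, B=0, C=1, D=1}.
      branch 2.2 (add F (D or A)):
        F (D or A): α-rule — add F D, F A.
        × closes — contains both D and not D.
3 branches closed, 1 open.
An open branch gives a countermodel: A=1, B=0, C=1, D=1 (unmentioned atoms arbitrary); the premises hold there but the conclusion fails.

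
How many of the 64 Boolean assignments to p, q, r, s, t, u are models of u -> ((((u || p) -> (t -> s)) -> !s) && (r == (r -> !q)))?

36

Initial set: {(u -> ((((u || p) -> (t -> s)) -> !s) && (r == (r -> !q))))}.
(u -> ((((u || p) -> (t -> s)) -> !s) && (r == (r -> !q)))): β-rule — branch into !u  //  ((((u || p) -> (t -> s)) -> !s) && (r == (r -> !q))).
  branch 1 (add !u):
    ○ open, literals {u=false}.
  branch 2 (add ((((u || p) -> (t -> s)) -> !s) && (r == (r -> !q)))):
    ((((u || p) -> (t -> s)) -> !s) && (r == (r -> !q))): α-rule — add (((u || p) -> (t -> s)) -> !s), (r == (r -> !q)).
    (((u || p) -> (t -> s)) -> !s): β-rule — branch into !((u || p) -> (t -> s))  //  !s.
      branch 2.1 (add !((u || p) -> (t -> s))):
        !((u || p) -> (t -> s)): α-rule — add (u || p), !(t -> s).
        !(t -> s): α-rule — add t, !s.
        (r == (r -> !q)): β-rule — branch into r, (r -> !q)  //  !r, !(r -> !q).
          branch 2.1.1 (add r, (r -> !q)):
            (u || p): β-rule — branch into u  //  p.
              branch 2.1.1.1 (add u):
                (r -> !q): β-rule — branch into !r  //  !q.
                  branch 2.1.1.1.1 (add !r):
                    × closes — contains both r and !r.
                  branch 2.1.1.1.2 (add !q):
                    ○ open, literals {q=false, r=true, s=false, t=true, u=true}.
              branch 2.1.1.2 (add p):
                (r -> !q): β-rule — branch into !r  //  !q.
                  branch 2.1.1.2.1 (add !r):
                    × closes — contains both r and !r.
                  branch 2.1.1.2.2 (add !q):
                    ○ open, literals {p=true, q=false, r=true, s=false, t=true}.
          branch 2.1.2 (add !r, !(r -> !q)):
            !(r -> !q): α-rule — add r, !!q.
            × closes — contains both r and !r.
      branch 2.2 (add !s):
        (r == (r -> !q)): β-rule — branch into r, (r -> !q)  //  !r, !(r -> !q).
          branch 2.2.1 (add r, (r -> !q)):
            (r -> !q): β-rule — branch into !r  //  !q.
              branch 2.2.1.1 (add !r):
                × closes — contains both r and !r.
              branch 2.2.1.2 (add !q):
                ○ open, literals {q=false, r=true, s=false}.
          branch 2.2.2 (add !r, !(r -> !q)):
            !(r -> !q): α-rule — add r, !!q.
            × closes — contains both r and !r.
5 branches closed, 4 open.
Each open branch fixes some atoms; the unmentioned ones are free. Counting distinct full assignments: branch {u=false} (p, q, r, s, t) contributes 32 new; branch {q=false, r=true, s=false, t=true, u=true} (p) contributes 2 new; branch {p=true, q=false, r=true, s=false, t=true} (u) contributes 0 new; branch {q=false, r=true, s=false} (p, t, u) contributes 2 new. Total: 36.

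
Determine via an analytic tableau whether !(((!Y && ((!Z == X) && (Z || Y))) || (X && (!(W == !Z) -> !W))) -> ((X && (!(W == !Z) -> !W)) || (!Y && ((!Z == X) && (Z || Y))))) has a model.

Initial set: {!(((!Y && ((!Z == X) && (Z || Y))) || (X && (!(W == !Z) -> !W))) -> ((X && (!(W == !Z) -> !W)) || (!Y && ((!Z == X) && (Z || Y)))))}.
!(((!Y && ((!Z == X) && (Z || Y))) || (X && (!(W == !Z) -> !W))) -> ((X && (!(W == !Z) -> !W)) || (!Y && ((!Z == X) && (Z || Y))))): α-rule — add ((!Y && ((!Z == X) && (Z || Y))) || (X && (!(W == !Z) -> !W))), !((X && (!(W == !Z) -> !W)) || (!Y && ((!Z == X) && (Z || Y)))).
!((X && (!(W == !Z) -> !W)) || (!Y && ((!Z == X) && (Z || Y)))): α-rule — add !(X && (!(W == !Z) -> !W)), !(!Y && ((!Z == X) && (Z || Y))).
((!Y && ((!Z == X) && (Z || Y))) || (X && (!(W == !Z) -> !W))): β-rule — branch into (!Y && ((!Z == X) && (Z || Y)))  //  (X && (!(W == !Z) -> !W)).
  branch 1 (add (!Y && ((!Z == X) && (Z || Y)))):
    (!Y && ((!Z == X) && (Z || Y))): α-rule — add !Y, ((!Z == X) && (Z || Y)).
    ((!Z == X) && (Z || Y)): α-rule — add (!Z == X), (Z || Y).
    !(X && (!(W == !Z) -> !W)): β-rule — branch into !X  //  !(!(W == !Z) -> !W).
      branch 1.1 (add !X):
        !(!Y && ((!Z == X) && (Z || Y))): β-rule — branch into !!Y  //  !((!Z == X) && (Z || Y)).
          branch 1.1.1 (add !!Y):
            × closes — contains both Y and !Y.
          branch 1.1.2 (add !((!Z == X) && (Z || Y))):
            (!Z == X): β-rule — branch into !Z, X  //  !!Z, !X.
              branch 1.1.2.1 (add !Z, X):
                × closes — contains both X and !X.
              branch 1.1.2.2 (add !!Z, !X):
                (Z || Y): β-rule — branch into Z  //  Y.
                  branch 1.1.2.2.1 (add Z):
                    !((!Z == X) && (Z || Y)): β-rule — branch into !(!Z == X)  //  !(Z || Y).
                      branch 1.1.2.2.1.1 (add !(!Z == X)):
                        !(!Z == X): β-rule — branch into !Z, !X  //  !!Z, X.
                          branch 1.1.2.2.1.1.1 (add !Z, !X):
                            × closes — contains both Z and !Z.
                          branch 1.1.2.2.1.1.2 (add !!Z, X):
                            × closes — contains both X and !X.
                      branch 1.1.2.2.1.2 (add !(Z || Y)):
                        !(Z || Y): α-rule — add !Z, !Y.
                        × closes — contains both Z and !Z.
                  branch 1.1.2.2.2 (add Y):
                    × closes — contains both Y and !Y.
      branch 1.2 (add !(!(W == !Z) -> !W)):
        !(!(W == !Z) -> !W): α-rule — add !(W == !Z), !!W.
        !(!Y && ((!Z == X) && (Z || Y))): β-rule — branch into !!Y  //  !((!Z == X) && (Z || Y)).
          branch 1.2.1 (add !!Y):
            × closes — contains both Y and !Y.
          branch 1.2.2 (add !((!Z == X) && (Z || Y))):
            (!Z == X): β-rule — branch into !Z, X  //  !!Z, !X.
              branch 1.2.2.1 (add !Z, X):
                (Z || Y): β-rule — branch into Z  //  Y.
                  branch 1.2.2.1.1 (add Z):
                    × closes — contains both Z and !Z.
                  branch 1.2.2.1.2 (add Y):
                    × closes — contains both Y and !Y.
              branch 1.2.2.2 (add !!Z, !X):
                (Z || Y): β-rule — branch into Z  //  Y.
                  branch 1.2.2.2.1 (add Z):
                    !(W == !Z): β-rule — branch into W, !!Z  //  !W, !Z.
                      branch 1.2.2.2.1.1 (add W, !!Z):
                        !((!Z == X) && (Z || Y)): β-rule — branch into !(!Z == X)  //  !(Z || Y).
                          branch 1.2.2.2.1.1.1 (add !(!Z == X)):
                            !(!Z == X): β-rule — branch into !Z, !X  //  !!Z, X.
                              branch 1.2.2.2.1.1.1.1 (add !Z, !X):
                                × closes — contains both Z and !Z.
                              branch 1.2.2.2.1.1.1.2 (add !!Z, X):
                                × closes — contains both X and !X.
                          branch 1.2.2.2.1.1.2 (add !(Z || Y)):
                            !(Z || Y): α-rule — add !Z, !Y.
                            × closes — contains both Z and !Z.
                      branch 1.2.2.2.1.2 (add !W, !Z):
                        × closes — contains both W and !W.
                  branch 1.2.2.2.2 (add Y):
                    × closes — contains both Y and !Y.
  branch 2 (add (X && (!(W == !Z) -> !W))):
    (X && (!(W == !Z) -> !W)): α-rule — add X, (!(W == !Z) -> !W).
    !(X && (!(W == !Z) -> !W)): β-rule — branch into !X  //  !(!(W == !Z) -> !W).
      branch 2.1 (add !X):
        × closes — contains both X and !X.
      branch 2.2 (add !(!(W == !Z) -> !W)):
        !(!(W == !Z) -> !W): α-rule — add !(W == !Z), !!W.
        !(!Y && ((!Z == X) && (Z || Y))): β-rule — branch into !!Y  //  !((!Z == X) && (Z || Y)).
          branch 2.2.1 (add !!Y):
            (!(W == !Z) -> !W): β-rule — branch into !!(W == !Z)  //  !W.
              branch 2.2.1.1 (add !!(W == !Z)):
                !(W == !Z): β-rule — branch into W, !!Z  //  !W, !Z.
                  branch 2.2.1.1.1 (add W, !!Z):
                    !!(W == !Z): β-rule — branch into W, !Z  //  !W, !!Z.
                      branch 2.2.1.1.1.1 (add W, !Z):
                        × closes — contains both Z and !Z.
                      branch 2.2.1.1.1.2 (add !W, !!Z):
                        × closes — contains both W and !W.
                  branch 2.2.1.1.2 (add !W, !Z):
                    × closes — contains both W and !W.
              branch 2.2.1.2 (add !W):
                × closes — contains both W and !W.
          branch 2.2.2 (add !((!Z == X) && (Z || Y))):
            (!(W == !Z) -> !W): β-rule — branch into !!(W == !Z)  //  !W.
              branch 2.2.2.1 (add !!(W == !Z)):
                !(W == !Z): β-rule — branch into W, !!Z  //  !W, !Z.
                  branch 2.2.2.1.1 (add W, !!Z):
                    !((!Z == X) && (Z || Y)): β-rule — branch into !(!Z == X)  //  !(Z || Y).
                      branch 2.2.2.1.1.1 (add !(!Z == X)):
                        !!(W == !Z): β-rule — branch into W, !Z  //  !W, !!Z.
                          branch 2.2.2.1.1.1.1 (add W, !Z):
                            × closes — contains both Z and !Z.
                          branch 2.2.2.1.1.1.2 (add !W, !!Z):
                            × closes — contains both W and !W.
                      branch 2.2.2.1.1.2 (add !(Z || Y)):
                        !(Z || Y): α-rule — add !Z, !Y.
                        × closes — contains both Z and !Z.
                  branch 2.2.2.1.2 (add !W, !Z):
                    × closes — contains both W and !W.
              branch 2.2.2.2 (add !W):
                × closes — contains both W and !W.
All 24 branches close.
Every branch closed; the formula is unsatisfiable.

Unsatisfiable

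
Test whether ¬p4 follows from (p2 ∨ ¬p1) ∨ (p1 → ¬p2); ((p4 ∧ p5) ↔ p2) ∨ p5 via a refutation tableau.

Initial set: {T ((p2 ∨ ¬p1) ∨ (p1 → ¬p2)); T (((p4 ∧ p5) ↔ p2) ∨ p5); F ¬p4}.
T ((p2 ∨ ¬p1) ∨ (p1 → ¬p2)): β-rule — branch into T (p2 ∨ ¬p1)  //  T (p1 → ¬p2).
  branch 1 (add T (p2 ∨ ¬p1)):
    T (((p4 ∧ p5) ↔ p2) ∨ p5): β-rule — branch into T ((p4 ∧ p5) ↔ p2)  //  T p5.
      branch 1.1 (add T ((p4 ∧ p5) ↔ p2)):
        T (p2 ∨ ¬p1): β-rule — branch into T p2  //  T ¬p1.
          branch 1.1.1 (add T p2):
            T ((p4 ∧ p5) ↔ p2): β-rule — branch into T (p4 ∧ p5), T p2  //  F (p4 ∧ p5), F p2.
              branch 1.1.1.1 (add T (p4 ∧ p5), T p2):
                T (p4 ∧ p5): α-rule — add T p4, T p5.
                ○ open, literals {p2=1, p4=1, p5=1}.
              branch 1.1.1.2 (add F (p4 ∧ p5), F p2):
                × closes — contains both p2 and ¬p2.
          branch 1.1.2 (add T ¬p1):
            T ((p4 ∧ p5) ↔ p2): β-rule — branch into T (p4 ∧ p5), T p2  //  F (p4 ∧ p5), F p2.
              branch 1.1.2.1 (add T (p4 ∧ p5), T p2):
                T (p4 ∧ p5): α-rule — add T p4, T p5.
                ○ open, literals {p1=0, p2=1, p4=1, p5=1}.
              branch 1.1.2.2 (add F (p4 ∧ p5), F p2):
                F (p4 ∧ p5): β-rule — branch into F p4  //  F p5.
                  branch 1.1.2.2.1 (add F p4):
                    × closes — contains both p4 and ¬p4.
                  branch 1.1.2.2.2 (add F p5):
                    ○ open, literals {p1=0, p2=0, p4=1, p5=0}.
      branch 1.2 (add T p5):
        T (p2 ∨ ¬p1): β-rule — branch into T p2  //  T ¬p1.
          branch 1.2.1 (add T p2):
            ○ open, literals {p2=1, p4=1, p5=1}.
          branch 1.2.2 (add T ¬p1):
            ○ open, literals {p1=0, p4=1, p5=1}.
  branch 2 (add T (p1 → ¬p2)):
    T (((p4 ∧ p5) ↔ p2) ∨ p5): β-rule — branch into T ((p4 ∧ p5) ↔ p2)  //  T p5.
      branch 2.1 (add T ((p4 ∧ p5) ↔ p2)):
        T (p1 → ¬p2): β-rule — branch into F p1  //  T ¬p2.
          branch 2.1.1 (add F p1):
            T ((p4 ∧ p5) ↔ p2): β-rule — branch into T (p4 ∧ p5), T p2  //  F (p4 ∧ p5), F p2.
              branch 2.1.1.1 (add T (p4 ∧ p5), T p2):
                T (p4 ∧ p5): α-rule — add T p4, T p5.
                ○ open, literals {p1=0, p2=1, p4=1, p5=1}.
              branch 2.1.1.2 (add F (p4 ∧ p5), F p2):
                F (p4 ∧ p5): β-rule — branch into F p4  //  F p5.
                  branch 2.1.1.2.1 (add F p4):
                    × closes — contains both p4 and ¬p4.
                  branch 2.1.1.2.2 (add F p5):
                    ○ open, literals {p1=0, p2=0, p4=1, p5=0}.
          branch 2.1.2 (add T ¬p2):
            T ((p4 ∧ p5) ↔ p2): β-rule — branch into T (p4 ∧ p5), T p2  //  F (p4 ∧ p5), F p2.
              branch 2.1.2.1 (add T (p4 ∧ p5), T p2):
                × closes — contains both p2 and ¬p2.
              branch 2.1.2.2 (add F (p4 ∧ p5), F p2):
                F (p4 ∧ p5): β-rule — branch into F p4  //  F p5.
                  branch 2.1.2.2.1 (add F p4):
                    × closes — contains both p4 and ¬p4.
                  branch 2.1.2.2.2 (add F p5):
                    ○ open, literals {p2=0, p4=1, p5=0}.
      branch 2.2 (add T p5):
        T (p1 → ¬p2): β-rule — branch into F p1  //  T ¬p2.
          branch 2.2.1 (add F p1):
            ○ open, literals {p1=0, p4=1, p5=1}.
          branch 2.2.2 (add T ¬p2):
            ○ open, literals {p2=0, p4=1, p5=1}.
5 branches closed, 10 open.
An open branch gives a countermodel: p2=1, p4=1, p5=1 (unmentioned atoms arbitrary); the premises hold there but the conclusion fails.

No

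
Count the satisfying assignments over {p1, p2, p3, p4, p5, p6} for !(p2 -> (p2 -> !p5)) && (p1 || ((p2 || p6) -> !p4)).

Initial set: {(!(p2 -> (p2 -> !p5)) && (p1 || ((p2 || p6) -> !p4)))}.
(!(p2 -> (p2 -> !p5)) && (p1 || ((p2 || p6) -> !p4))): α-rule — add !(p2 -> (p2 -> !p5)), (p1 || ((p2 || p6) -> !p4)).
!(p2 -> (p2 -> !p5)): α-rule — add p2, !(p2 -> !p5).
!(p2 -> !p5): α-rule — add p2, !!p5.
(p1 || ((p2 || p6) -> !p4)): β-rule — branch into p1  //  ((p2 || p6) -> !p4).
  branch 1 (add p1):
    ○ open, literals {p1=true, p2=true, p5=true}.
  branch 2 (add ((p2 || p6) -> !p4)):
    ((p2 || p6) -> !p4): β-rule — branch into !(p2 || p6)  //  !p4.
      branch 2.1 (add !(p2 || p6)):
        !(p2 || p6): α-rule — add !p2, !p6.
        × closes — contains both p2 and !p2.
      branch 2.2 (add !p4):
        ○ open, literals {p2=true, p4=false, p5=true}.
1 branch closed, 2 open.
Each open branch fixes some atoms; the unmentioned ones are free. Counting distinct full assignments: branch {p1=true, p2=true, p5=true} (p3, p4, p6) contributes 8 new; branch {p2=true, p4=false, p5=true} (p1, p3, p6) contributes 4 new. Total: 12.

12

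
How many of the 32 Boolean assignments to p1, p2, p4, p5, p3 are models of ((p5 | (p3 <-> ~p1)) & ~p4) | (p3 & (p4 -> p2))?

18

Initial set: {(((p5 | (p3 <-> ~p1)) & ~p4) | (p3 & (p4 -> p2)))}.
(((p5 | (p3 <-> ~p1)) & ~p4) | (p3 & (p4 -> p2))): β-rule — branch into ((p5 | (p3 <-> ~p1)) & ~p4)  //  (p3 & (p4 -> p2)).
  branch 1 (add ((p5 | (p3 <-> ~p1)) & ~p4)):
    ((p5 | (p3 <-> ~p1)) & ~p4): α-rule — add (p5 | (p3 <-> ~p1)), ~p4.
    (p5 | (p3 <-> ~p1)): β-rule — branch into p5  //  (p3 <-> ~p1).
      branch 1.1 (add p5):
        ○ open, literals {p4=false, p5=true}.
      branch 1.2 (add (p3 <-> ~p1)):
        (p3 <-> ~p1): β-rule — branch into p3, ~p1  //  ~p3, ~~p1.
          branch 1.2.1 (add p3, ~p1):
            ○ open, literals {p1=false, p3=true, p4=false}.
          branch 1.2.2 (add ~p3, ~~p1):
            ○ open, literals {p1=true, p3=false, p4=false}.
  branch 2 (add (p3 & (p4 -> p2))):
    (p3 & (p4 -> p2)): α-rule — add p3, (p4 -> p2).
    (p4 -> p2): β-rule — branch into ~p4  //  p2.
      branch 2.1 (add ~p4):
        ○ open, literals {p3=true, p4=false}.
      branch 2.2 (add p2):
        ○ open, literals {p2=true, p3=true}.
0 branches closed, 5 open.
Each open branch fixes some atoms; the unmentioned ones are free. Counting distinct full assignments: branch {p4=false, p5=true} (p1, p2, p3) contributes 8 new; branch {p1=false, p3=true, p4=false} (p2, p5) contributes 2 new; branch {p1=true, p3=false, p4=false} (p2, p5) contributes 2 new; branch {p3=true, p4=false} (p1, p2, p5) contributes 2 new; branch {p2=true, p3=true} (p1, p4, p5) contributes 4 new. Total: 18.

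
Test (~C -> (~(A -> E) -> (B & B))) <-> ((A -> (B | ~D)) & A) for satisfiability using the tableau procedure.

Initial set: {((~C -> (~(A -> E) -> (B & B))) <-> ((A -> (B | ~D)) & A))}.
((~C -> (~(A -> E) -> (B & B))) <-> ((A -> (B | ~D)) & A)): β-rule — branch into (~C -> (~(A -> E) -> (B & B))), ((A -> (B | ~D)) & A)  //  ~(~C -> (~(A -> E) -> (B & B))), ~((A -> (B | ~D)) & A).
  branch 1 (add (~C -> (~(A -> E) -> (B & B))), ((A -> (B | ~D)) & A)):
    ((A -> (B | ~D)) & A): α-rule — add (A -> (B | ~D)), A.
    (~C -> (~(A -> E) -> (B & B))): β-rule — branch into ~~C  //  (~(A -> E) -> (B & B)).
      branch 1.1 (add ~~C):
        (A -> (B | ~D)): β-rule — branch into ~A  //  (B | ~D).
          branch 1.1.1 (add ~A):
            × closes — contains both A and ~A.
          branch 1.1.2 (add (B | ~D)):
            (B | ~D): β-rule — branch into B  //  ~D.
              branch 1.1.2.1 (add B):
                ○ open, literals {A=1, B=1, C=1}.
              branch 1.1.2.2 (add ~D):
                ○ open, literals {A=1, C=1, D=0}.
      branch 1.2 (add (~(A -> E) -> (B & B))):
        (A -> (B | ~D)): β-rule — branch into ~A  //  (B | ~D).
          branch 1.2.1 (add ~A):
            × closes — contains both A and ~A.
          branch 1.2.2 (add (B | ~D)):
            (~(A -> E) -> (B & B)): β-rule — branch into ~~(A -> E)  //  (B & B).
              branch 1.2.2.1 (add ~~(A -> E)):
                (B | ~D): β-rule — branch into B  //  ~D.
                  branch 1.2.2.1.1 (add B):
                    ~~(A -> E): β-rule — branch into ~A  //  E.
                      branch 1.2.2.1.1.1 (add ~A):
                        × closes — contains both A and ~A.
                      branch 1.2.2.1.1.2 (add E):
                        ○ open, literals {A=1, B=1, E=1}.
                  branch 1.2.2.1.2 (add ~D):
                    ~~(A -> E): β-rule — branch into ~A  //  E.
                      branch 1.2.2.1.2.1 (add ~A):
                        × closes — contains both A and ~A.
                      branch 1.2.2.1.2.2 (add E):
                        ○ open, literals {A=1, D=0, E=1}.
              branch 1.2.2.2 (add (B & B)):
                (B & B): α-rule — add B, B.
                (B | ~D): β-rule — branch into B  //  ~D.
                  branch 1.2.2.2.1 (add B):
                    ○ open, literals {A=1, B=1}.
                  branch 1.2.2.2.2 (add ~D):
                    ○ open, literals {A=1, B=1, D=0}.
  branch 2 (add ~(~C -> (~(A -> E) -> (B & B))), ~((A -> (B | ~D)) & A)):
    ~(~C -> (~(A -> E) -> (B & B))): α-rule — add ~C, ~(~(A -> E) -> (B & B)).
    ~(~(A -> E) -> (B & B)): α-rule — add ~(A -> E), ~(B & B).
    ~(A -> E): α-rule — add A, ~E.
    ~((A -> (B | ~D)) & A): β-rule — branch into ~(A -> (B | ~D))  //  ~A.
      branch 2.1 (add ~(A -> (B | ~D))):
        ~(A -> (B | ~D)): α-rule — add A, ~(B | ~D).
        ~(B | ~D): α-rule — add ~B, ~~D.
        ~(B & B): β-rule — branch into ~B  //  ~B.
          branch 2.1.1 (add ~B):
            ○ open, literals {A=1, B=0, C=0, D=1, E=0}.
          branch 2.1.2 (add ~B):
            ○ open, literals {A=1, B=0, C=0, D=1, E=0}.
      branch 2.2 (add ~A):
        × closes — contains both A and ~A.
5 branches closed, 8 open.
An open branch gives a satisfying assignment: A=1, B=1, C=1.

Satisfiable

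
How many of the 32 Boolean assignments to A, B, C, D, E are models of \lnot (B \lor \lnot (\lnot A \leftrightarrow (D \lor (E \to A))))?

Initial set: {\lnot (B \lor \lnot (\lnot A \leftrightarrow (D \lor (E \to A))))}.
\lnot (B \lor \lnot (\lnot A \leftrightarrow (D \lor (E \to A)))): α-rule — add \lnot B, \lnot \lnot (\lnot A \leftrightarrow (D \lor (E \to A))).
\lnot \lnot (\lnot A \leftrightarrow (D \lor (E \to A))): β-rule — branch into \lnot A, (D \lor (E \to A))  //  \lnot \lnot A, \lnot (D \lor (E \to A)).
  branch 1 (add \lnot A, (D \lor (E \to A))):
    (D \lor (E \to A)): β-rule — branch into D  //  (E \to A).
      branch 1.1 (add D):
        ○ open, literals {A=false, B=false, D=true}.
      branch 1.2 (add (E \to A)):
        (E \to A): β-rule — branch into \lnot E  //  A.
          branch 1.2.1 (add \lnot E):
            ○ open, literals {A=false, B=false, E=false}.
          branch 1.2.2 (add A):
            × closes — contains both A and \lnot A.
  branch 2 (add \lnot \lnot A, \lnot (D \lor (E \to A))):
    \lnot (D \lor (E \to A)): α-rule — add \lnot D, \lnot (E \to A).
    \lnot (E \to A): α-rule — add E, \lnot A.
    × closes — contains both A and \lnot A.
2 branches closed, 2 open.
Each open branch fixes some atoms; the unmentioned ones are free. Counting distinct full assignments: branch {A=false, B=false, D=true} (C, E) contributes 4 new; branch {A=false, B=false, E=false} (C, D) contributes 2 new. Total: 6.

6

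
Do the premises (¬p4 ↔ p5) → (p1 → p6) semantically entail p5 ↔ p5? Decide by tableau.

Initial set: {((¬p4 ↔ p5) → (p1 → p6)); ¬(p5 ↔ p5)}.
((¬p4 ↔ p5) → (p1 → p6)): β-rule — branch into ¬(¬p4 ↔ p5)  //  (p1 → p6).
  branch 1 (add ¬(¬p4 ↔ p5)):
    ¬(p5 ↔ p5): β-rule — branch into p5, ¬p5  //  ¬p5, p5.
      branch 1.1 (add p5, ¬p5):
        × closes — contains both p5 and ¬p5.
      branch 1.2 (add ¬p5, p5):
        × closes — contains both p5 and ¬p5.
  branch 2 (add (p1 → p6)):
    ¬(p5 ↔ p5): β-rule — branch into p5, ¬p5  //  ¬p5, p5.
      branch 2.1 (add p5, ¬p5):
        × closes — contains both p5 and ¬p5.
      branch 2.2 (add ¬p5, p5):
        × closes — contains both p5 and ¬p5.
All 4 branches close.
Every branch closed, so the premises entail the conclusion.

Yes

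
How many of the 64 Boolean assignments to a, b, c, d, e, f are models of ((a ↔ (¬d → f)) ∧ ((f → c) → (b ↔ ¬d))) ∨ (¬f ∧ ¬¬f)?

20

Initial set: {T (((a ↔ (¬d → f)) ∧ ((f → c) → (b ↔ ¬d))) ∨ (¬f ∧ ¬¬f))}.
T (((a ↔ (¬d → f)) ∧ ((f → c) → (b ↔ ¬d))) ∨ (¬f ∧ ¬¬f)): β-rule — branch into T ((a ↔ (¬d → f)) ∧ ((f → c) → (b ↔ ¬d)))  //  T (¬f ∧ ¬¬f).
  branch 1 (add T ((a ↔ (¬d → f)) ∧ ((f → c) → (b ↔ ¬d)))):
    T ((a ↔ (¬d → f)) ∧ ((f → c) → (b ↔ ¬d))): α-rule — add T (a ↔ (¬d → f)), T ((f → c) → (b ↔ ¬d)).
    T (a ↔ (¬d → f)): β-rule — branch into T a, T (¬d → f)  //  F a, F (¬d → f).
      branch 1.1 (add T a, T (¬d → f)):
        T ((f → c) → (b ↔ ¬d)): β-rule — branch into F (f → c)  //  T (b ↔ ¬d).
          branch 1.1.1 (add F (f → c)):
            F (f → c): α-rule — add T f, F c.
            T (¬d → f): β-rule — branch into F ¬d  //  T f.
              branch 1.1.1.1 (add F ¬d):
                ○ open, literals {a=true, c=false, d=true, f=true}.
              branch 1.1.1.2 (add T f):
                ○ open, literals {a=true, c=false, f=true}.
          branch 1.1.2 (add T (b ↔ ¬d)):
            T (¬d → f): β-rule — branch into F ¬d  //  T f.
              branch 1.1.2.1 (add F ¬d):
                T (b ↔ ¬d): β-rule — branch into T b, T ¬d  //  F b, F ¬d.
                  branch 1.1.2.1.1 (add T b, T ¬d):
                    × closes — contains both d and ¬d.
                  branch 1.1.2.1.2 (add F b, F ¬d):
                    ○ open, literals {a=true, b=false, d=true}.
              branch 1.1.2.2 (add T f):
                T (b ↔ ¬d): β-rule — branch into T b, T ¬d  //  F b, F ¬d.
                  branch 1.1.2.2.1 (add T b, T ¬d):
                    ○ open, literals {a=true, b=true, d=false, f=true}.
                  branch 1.1.2.2.2 (add F b, F ¬d):
                    ○ open, literals {a=true, b=false, d=true, f=true}.
      branch 1.2 (add F a, F (¬d → f)):
        F (¬d → f): α-rule — add T ¬d, F f.
        T ((f → c) → (b ↔ ¬d)): β-rule — branch into F (f → c)  //  T (b ↔ ¬d).
          branch 1.2.1 (add F (f → c)):
            F (f → c): α-rule — add T f, F c.
            × closes — contains both f and ¬f.
          branch 1.2.2 (add T (b ↔ ¬d)):
            T (b ↔ ¬d): β-rule — branch into T b, T ¬d  //  F b, F ¬d.
              branch 1.2.2.1 (add T b, T ¬d):
                ○ open, literals {a=false, b=true, d=false, f=false}.
              branch 1.2.2.2 (add F b, F ¬d):
                × closes — contains both d and ¬d.
  branch 2 (add T (¬f ∧ ¬¬f)):
    T (¬f ∧ ¬¬f): α-rule — add T ¬f, T ¬¬f.
    T ¬¬f: drop double negation, giving T f.
    × closes — contains both f and ¬f.
4 branches closed, 6 open.
Each open branch fixes some atoms; the unmentioned ones are free. Counting distinct full assignments: branch {a=true, c=false, d=true, f=true} (b, e) contributes 4 new; branch {a=true, c=false, f=true} (b, d, e) contributes 4 new; branch {a=true, b=false, d=true} (c, e, f) contributes 6 new; branch {a=true, b=true, d=false, f=true} (c, e) contributes 2 new; branch {a=true, b=false, d=true, f=true} (c, e) contributes 0 new; branch {a=false, b=true, d=false, f=false} (c, e) contributes 4 new. Total: 20.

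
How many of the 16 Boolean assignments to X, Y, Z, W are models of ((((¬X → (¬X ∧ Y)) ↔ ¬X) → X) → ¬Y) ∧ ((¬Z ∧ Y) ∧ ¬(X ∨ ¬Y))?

Initial set: {(((((¬X → (¬X ∧ Y)) ↔ ¬X) → X) → ¬Y) ∧ ((¬Z ∧ Y) ∧ ¬(X ∨ ¬Y)))}.
(((((¬X → (¬X ∧ Y)) ↔ ¬X) → X) → ¬Y) ∧ ((¬Z ∧ Y) ∧ ¬(X ∨ ¬Y))): α-rule — add ((((¬X → (¬X ∧ Y)) ↔ ¬X) → X) → ¬Y), ((¬Z ∧ Y) ∧ ¬(X ∨ ¬Y)).
((¬Z ∧ Y) ∧ ¬(X ∨ ¬Y)): α-rule — add (¬Z ∧ Y), ¬(X ∨ ¬Y).
(¬Z ∧ Y): α-rule — add ¬Z, Y.
¬(X ∨ ¬Y): α-rule — add ¬X, ¬¬Y.
((((¬X → (¬X ∧ Y)) ↔ ¬X) → X) → ¬Y): β-rule — branch into ¬(((¬X → (¬X ∧ Y)) ↔ ¬X) → X)  //  ¬Y.
  branch 1 (add ¬(((¬X → (¬X ∧ Y)) ↔ ¬X) → X)):
    ¬(((¬X → (¬X ∧ Y)) ↔ ¬X) → X): α-rule — add ((¬X → (¬X ∧ Y)) ↔ ¬X), ¬X.
    ((¬X → (¬X ∧ Y)) ↔ ¬X): β-rule — branch into (¬X → (¬X ∧ Y)), ¬X  //  ¬(¬X → (¬X ∧ Y)), ¬¬X.
      branch 1.1 (add (¬X → (¬X ∧ Y)), ¬X):
        (¬X → (¬X ∧ Y)): β-rule — branch into ¬¬X  //  (¬X ∧ Y).
          branch 1.1.1 (add ¬¬X):
            × closes — contains both X and ¬X.
          branch 1.1.2 (add (¬X ∧ Y)):
            (¬X ∧ Y): α-rule — add ¬X, Y.
            ○ open, literals {X=false, Y=true, Z=false}.
      branch 1.2 (add ¬(¬X → (¬X ∧ Y)), ¬¬X):
        × closes — contains both X and ¬X.
  branch 2 (add ¬Y):
    × closes — contains both Y and ¬Y.
3 branches closed, 1 open.
Each open branch fixes some atoms; the unmentioned ones are free. Counting distinct full assignments: branch {X=false, Y=true, Z=false} (W) contributes 2 new. Total: 2.

2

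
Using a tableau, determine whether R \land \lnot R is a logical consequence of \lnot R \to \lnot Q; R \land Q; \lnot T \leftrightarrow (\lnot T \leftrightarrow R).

Initial set: {(\lnot R \to \lnot Q); (R \land Q); (\lnot T \leftrightarrow (\lnot T \leftrightarrow R)); \lnot (R \land \lnot R)}.
(R \land Q): α-rule — add R, Q.
(\lnot R \to \lnot Q): β-rule — branch into \lnot \lnot R  //  \lnot Q.
  branch 1 (add \lnot \lnot R):
    (\lnot T \leftrightarrow (\lnot T \leftrightarrow R)): β-rule — branch into \lnot T, (\lnot T \leftrightarrow R)  //  \lnot \lnot T, \lnot (\lnot T \leftrightarrow R).
      branch 1.1 (add \lnot T, (\lnot T \leftrightarrow R)):
        \lnot (R \land \lnot R): β-rule — branch into \lnot R  //  \lnot \lnot R.
          branch 1.1.1 (add \lnot R):
            × closes — contains both R and \lnot R.
          branch 1.1.2 (add \lnot \lnot R):
            (\lnot T \leftrightarrow R): β-rule — branch into \lnot T, R  //  \lnot \lnot T, \lnot R.
              branch 1.1.2.1 (add \lnot T, R):
                ○ open, literals {Q=true, R=true, T=false}.
              branch 1.1.2.2 (add \lnot \lnot T, \lnot R):
                × closes — contains both T and \lnot T.
      branch 1.2 (add \lnot \lnot T, \lnot (\lnot T \leftrightarrow R)):
        \lnot (R \land \lnot R): β-rule — branch into \lnot R  //  \lnot \lnot R.
          branch 1.2.1 (add \lnot R):
            × closes — contains both R and \lnot R.
          branch 1.2.2 (add \lnot \lnot R):
            \lnot (\lnot T \leftrightarrow R): β-rule — branch into \lnot T, \lnot R  //  \lnot \lnot T, R.
              branch 1.2.2.1 (add \lnot T, \lnot R):
                × closes — contains both T and \lnot T.
              branch 1.2.2.2 (add \lnot \lnot T, R):
                ○ open, literals {Q=true, R=true, T=true}.
  branch 2 (add \lnot Q):
    × closes — contains both Q and \lnot Q.
5 branches closed, 2 open.
An open branch gives a countermodel: Q=true, R=true, T=false (unmentioned atoms arbitrary); the premises hold there but the conclusion fails.

No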